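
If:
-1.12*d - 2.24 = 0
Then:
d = -2.00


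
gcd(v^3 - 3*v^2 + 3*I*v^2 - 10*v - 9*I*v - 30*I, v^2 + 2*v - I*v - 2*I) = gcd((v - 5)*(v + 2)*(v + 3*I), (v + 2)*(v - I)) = v + 2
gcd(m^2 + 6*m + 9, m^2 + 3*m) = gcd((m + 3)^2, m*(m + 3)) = m + 3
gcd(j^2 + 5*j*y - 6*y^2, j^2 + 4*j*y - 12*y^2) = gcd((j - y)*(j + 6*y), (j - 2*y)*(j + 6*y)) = j + 6*y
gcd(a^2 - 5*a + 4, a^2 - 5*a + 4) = a^2 - 5*a + 4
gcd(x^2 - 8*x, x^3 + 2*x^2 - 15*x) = x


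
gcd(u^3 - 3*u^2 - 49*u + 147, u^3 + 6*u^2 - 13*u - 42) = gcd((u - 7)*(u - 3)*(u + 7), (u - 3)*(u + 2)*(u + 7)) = u^2 + 4*u - 21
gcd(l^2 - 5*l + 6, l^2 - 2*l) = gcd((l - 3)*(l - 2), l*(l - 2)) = l - 2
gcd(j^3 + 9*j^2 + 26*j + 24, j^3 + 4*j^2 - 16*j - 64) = j + 4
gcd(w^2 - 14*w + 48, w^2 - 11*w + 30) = w - 6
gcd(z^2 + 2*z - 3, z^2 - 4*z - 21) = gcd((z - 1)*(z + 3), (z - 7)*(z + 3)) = z + 3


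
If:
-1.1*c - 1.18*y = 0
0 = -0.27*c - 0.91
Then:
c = -3.37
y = 3.14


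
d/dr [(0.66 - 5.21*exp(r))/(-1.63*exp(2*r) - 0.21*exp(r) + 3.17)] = (-8.4923*exp(2*r) + 2.1516*exp(r) - 16.3771)*exp(r)/(2.6569*exp(4*r) + 0.6846*exp(3*r) - 10.2901*exp(2*r) - 1.3314*exp(r) + 10.0489)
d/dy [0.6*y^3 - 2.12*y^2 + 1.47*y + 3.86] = 1.8*y^2 - 4.24*y + 1.47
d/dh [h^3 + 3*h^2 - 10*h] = 3*h^2 + 6*h - 10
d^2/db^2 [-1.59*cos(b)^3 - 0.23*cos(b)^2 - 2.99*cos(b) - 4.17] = 4.1825*cos(b) + 0.46*cos(2*b) + 3.5775*cos(3*b)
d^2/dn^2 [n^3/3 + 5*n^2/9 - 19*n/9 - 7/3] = 2*n + 10/9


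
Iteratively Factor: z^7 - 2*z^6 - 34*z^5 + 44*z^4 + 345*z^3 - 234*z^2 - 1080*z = (z + 3)*(z^6 - 5*z^5 - 19*z^4 + 101*z^3 + 42*z^2 - 360*z) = (z + 2)*(z + 3)*(z^5 - 7*z^4 - 5*z^3 + 111*z^2 - 180*z) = (z - 5)*(z + 2)*(z + 3)*(z^4 - 2*z^3 - 15*z^2 + 36*z) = z*(z - 5)*(z + 2)*(z + 3)*(z^3 - 2*z^2 - 15*z + 36) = z*(z - 5)*(z + 2)*(z + 3)*(z + 4)*(z^2 - 6*z + 9) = z*(z - 5)*(z - 3)*(z + 2)*(z + 3)*(z + 4)*(z - 3)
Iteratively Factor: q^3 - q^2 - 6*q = (q)*(q^2 - q - 6) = q*(q + 2)*(q - 3)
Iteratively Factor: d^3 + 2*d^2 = (d + 2)*(d^2) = d*(d + 2)*(d)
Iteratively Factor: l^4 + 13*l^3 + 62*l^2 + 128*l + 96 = (l + 4)*(l^3 + 9*l^2 + 26*l + 24) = (l + 2)*(l + 4)*(l^2 + 7*l + 12) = (l + 2)*(l + 3)*(l + 4)*(l + 4)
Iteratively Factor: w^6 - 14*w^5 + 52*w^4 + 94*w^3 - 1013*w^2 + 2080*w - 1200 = (w - 5)*(w^5 - 9*w^4 + 7*w^3 + 129*w^2 - 368*w + 240) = (w - 5)*(w - 3)*(w^4 - 6*w^3 - 11*w^2 + 96*w - 80) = (w - 5)*(w - 3)*(w + 4)*(w^3 - 10*w^2 + 29*w - 20) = (w - 5)^2*(w - 3)*(w + 4)*(w^2 - 5*w + 4) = (w - 5)^2*(w - 3)*(w - 1)*(w + 4)*(w - 4)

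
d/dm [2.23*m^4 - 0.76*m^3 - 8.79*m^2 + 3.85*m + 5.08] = 8.92*m^3 - 2.28*m^2 - 17.58*m + 3.85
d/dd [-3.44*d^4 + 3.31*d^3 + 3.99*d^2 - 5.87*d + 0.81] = -13.76*d^3 + 9.93*d^2 + 7.98*d - 5.87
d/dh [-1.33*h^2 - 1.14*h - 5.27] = -2.66*h - 1.14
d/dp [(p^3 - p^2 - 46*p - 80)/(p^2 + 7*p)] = (p^4 + 14*p^3 + 39*p^2 + 160*p + 560)/(p^2*(p^2 + 14*p + 49))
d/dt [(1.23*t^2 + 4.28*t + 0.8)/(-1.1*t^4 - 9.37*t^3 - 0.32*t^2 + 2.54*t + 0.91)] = (2.706*t^5 + 25.6491*t^4 + 83.7272*t^3 + 26.9818*t^2 + 2.7506*t + 1.8628)/(1.21*t^8 + 20.614*t^7 + 88.5009*t^6 + 0.408799999999998*t^5 - 49.4992*t^4 - 18.679*t^3 + 5.8692*t^2 + 4.6228*t + 0.8281)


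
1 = 1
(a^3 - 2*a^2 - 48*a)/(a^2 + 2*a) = (a^2 - 2*a - 48)/(a + 2)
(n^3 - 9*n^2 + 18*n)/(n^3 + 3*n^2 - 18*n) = (n - 6)/(n + 6)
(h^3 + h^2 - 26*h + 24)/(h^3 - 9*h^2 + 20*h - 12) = (h^2 + 2*h - 24)/(h^2 - 8*h + 12)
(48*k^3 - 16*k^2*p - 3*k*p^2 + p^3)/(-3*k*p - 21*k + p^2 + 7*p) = (-16*k^2 + p^2)/(p + 7)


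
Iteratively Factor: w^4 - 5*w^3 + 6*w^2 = (w)*(w^3 - 5*w^2 + 6*w) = w*(w - 3)*(w^2 - 2*w) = w*(w - 3)*(w - 2)*(w)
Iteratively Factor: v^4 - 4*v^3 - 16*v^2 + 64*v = (v)*(v^3 - 4*v^2 - 16*v + 64) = v*(v - 4)*(v^2 - 16) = v*(v - 4)*(v + 4)*(v - 4)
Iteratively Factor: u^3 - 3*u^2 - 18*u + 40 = (u - 2)*(u^2 - u - 20) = (u - 2)*(u + 4)*(u - 5)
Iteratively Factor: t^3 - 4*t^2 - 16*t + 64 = (t - 4)*(t^2 - 16) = (t - 4)*(t + 4)*(t - 4)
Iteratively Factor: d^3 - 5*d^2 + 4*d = (d)*(d^2 - 5*d + 4) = d*(d - 4)*(d - 1)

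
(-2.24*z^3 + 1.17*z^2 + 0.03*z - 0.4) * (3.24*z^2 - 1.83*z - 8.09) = -7.2576*z^5 + 7.89*z^4 + 16.0777*z^3 - 10.8162*z^2 + 0.4893*z + 3.236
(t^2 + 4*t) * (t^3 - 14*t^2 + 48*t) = t^5 - 10*t^4 - 8*t^3 + 192*t^2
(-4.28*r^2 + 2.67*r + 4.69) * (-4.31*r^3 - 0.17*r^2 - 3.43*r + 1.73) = 18.4468*r^5 - 10.7801*r^4 - 5.9874*r^3 - 17.3598*r^2 - 11.4676*r + 8.1137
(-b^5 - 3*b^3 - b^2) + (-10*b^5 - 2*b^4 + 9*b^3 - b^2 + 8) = -11*b^5 - 2*b^4 + 6*b^3 - 2*b^2 + 8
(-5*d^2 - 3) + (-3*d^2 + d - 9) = -8*d^2 + d - 12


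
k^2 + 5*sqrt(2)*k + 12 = (k + 2*sqrt(2))*(k + 3*sqrt(2))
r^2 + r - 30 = (r - 5)*(r + 6)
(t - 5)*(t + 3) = t^2 - 2*t - 15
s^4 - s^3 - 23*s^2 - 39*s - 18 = (s - 6)*(s + 1)^2*(s + 3)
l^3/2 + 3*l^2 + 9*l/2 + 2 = (l/2 + 1/2)*(l + 1)*(l + 4)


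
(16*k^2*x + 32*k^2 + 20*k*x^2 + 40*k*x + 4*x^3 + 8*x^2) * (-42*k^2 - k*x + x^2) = -672*k^4*x - 1344*k^4 - 856*k^3*x^2 - 1712*k^3*x - 172*k^2*x^3 - 344*k^2*x^2 + 16*k*x^4 + 32*k*x^3 + 4*x^5 + 8*x^4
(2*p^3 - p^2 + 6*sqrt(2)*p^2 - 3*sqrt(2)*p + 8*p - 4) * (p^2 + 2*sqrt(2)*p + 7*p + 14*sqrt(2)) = 2*p^5 + 13*p^4 + 10*sqrt(2)*p^4 + 25*p^3 + 65*sqrt(2)*p^3 - 19*sqrt(2)*p^2 + 208*p^2 - 112*p + 104*sqrt(2)*p - 56*sqrt(2)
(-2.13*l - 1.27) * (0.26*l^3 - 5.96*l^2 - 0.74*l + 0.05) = -0.5538*l^4 + 12.3646*l^3 + 9.1454*l^2 + 0.8333*l - 0.0635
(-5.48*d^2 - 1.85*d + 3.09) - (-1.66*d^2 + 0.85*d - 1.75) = -3.82*d^2 - 2.7*d + 4.84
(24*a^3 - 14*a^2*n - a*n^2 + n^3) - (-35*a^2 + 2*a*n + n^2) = 24*a^3 - 14*a^2*n + 35*a^2 - a*n^2 - 2*a*n + n^3 - n^2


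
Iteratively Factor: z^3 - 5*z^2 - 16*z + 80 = (z - 4)*(z^2 - z - 20) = (z - 4)*(z + 4)*(z - 5)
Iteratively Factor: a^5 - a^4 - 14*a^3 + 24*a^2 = (a - 2)*(a^4 + a^3 - 12*a^2) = (a - 2)*(a + 4)*(a^3 - 3*a^2) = (a - 3)*(a - 2)*(a + 4)*(a^2) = a*(a - 3)*(a - 2)*(a + 4)*(a)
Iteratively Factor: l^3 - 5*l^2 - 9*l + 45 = (l - 5)*(l^2 - 9) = (l - 5)*(l - 3)*(l + 3)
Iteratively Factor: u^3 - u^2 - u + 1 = (u - 1)*(u^2 - 1) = (u - 1)^2*(u + 1)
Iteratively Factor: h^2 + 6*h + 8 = (h + 4)*(h + 2)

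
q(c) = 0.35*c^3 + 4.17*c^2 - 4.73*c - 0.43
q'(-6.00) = -16.97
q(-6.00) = 102.47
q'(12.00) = 246.55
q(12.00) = 1148.09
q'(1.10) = 5.71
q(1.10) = -0.12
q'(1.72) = 12.72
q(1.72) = 5.55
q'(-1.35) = -14.08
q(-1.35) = 12.69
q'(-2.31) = -18.39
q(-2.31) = 28.43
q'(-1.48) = -14.77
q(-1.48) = 14.57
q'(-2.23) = -18.11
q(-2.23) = 26.97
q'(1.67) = 12.13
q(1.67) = 4.93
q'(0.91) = 3.73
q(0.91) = -1.02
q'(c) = 1.05*c^2 + 8.34*c - 4.73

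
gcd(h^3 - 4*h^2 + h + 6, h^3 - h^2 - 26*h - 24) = h + 1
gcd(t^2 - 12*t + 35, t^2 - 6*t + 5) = t - 5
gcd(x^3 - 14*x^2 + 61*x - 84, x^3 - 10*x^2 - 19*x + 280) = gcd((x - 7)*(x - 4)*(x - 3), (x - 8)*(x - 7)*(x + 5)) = x - 7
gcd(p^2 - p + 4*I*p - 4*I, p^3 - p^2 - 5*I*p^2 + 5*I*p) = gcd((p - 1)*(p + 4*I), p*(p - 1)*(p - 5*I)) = p - 1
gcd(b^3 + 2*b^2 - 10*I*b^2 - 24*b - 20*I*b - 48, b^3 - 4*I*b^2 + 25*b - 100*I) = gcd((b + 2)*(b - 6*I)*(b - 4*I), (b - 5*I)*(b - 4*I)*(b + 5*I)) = b - 4*I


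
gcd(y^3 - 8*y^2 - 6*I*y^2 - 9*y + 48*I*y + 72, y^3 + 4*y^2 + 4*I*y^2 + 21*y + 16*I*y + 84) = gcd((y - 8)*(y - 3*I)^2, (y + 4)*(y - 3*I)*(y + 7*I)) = y - 3*I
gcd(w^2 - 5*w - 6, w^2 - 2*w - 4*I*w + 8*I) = 1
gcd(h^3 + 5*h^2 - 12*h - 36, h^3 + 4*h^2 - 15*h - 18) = h^2 + 3*h - 18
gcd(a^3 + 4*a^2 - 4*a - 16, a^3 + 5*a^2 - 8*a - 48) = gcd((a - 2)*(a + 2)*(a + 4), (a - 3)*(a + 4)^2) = a + 4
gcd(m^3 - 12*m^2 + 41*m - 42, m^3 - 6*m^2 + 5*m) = 1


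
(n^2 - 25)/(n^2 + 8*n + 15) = (n - 5)/(n + 3)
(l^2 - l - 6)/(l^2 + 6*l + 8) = (l - 3)/(l + 4)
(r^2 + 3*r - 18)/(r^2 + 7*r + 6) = (r - 3)/(r + 1)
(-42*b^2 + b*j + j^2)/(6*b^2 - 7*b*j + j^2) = (-7*b - j)/(b - j)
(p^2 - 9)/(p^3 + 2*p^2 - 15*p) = (p + 3)/(p*(p + 5))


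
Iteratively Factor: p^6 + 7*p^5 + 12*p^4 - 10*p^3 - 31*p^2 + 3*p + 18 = (p + 2)*(p^5 + 5*p^4 + 2*p^3 - 14*p^2 - 3*p + 9) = (p - 1)*(p + 2)*(p^4 + 6*p^3 + 8*p^2 - 6*p - 9) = (p - 1)*(p + 1)*(p + 2)*(p^3 + 5*p^2 + 3*p - 9) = (p - 1)*(p + 1)*(p + 2)*(p + 3)*(p^2 + 2*p - 3) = (p - 1)*(p + 1)*(p + 2)*(p + 3)^2*(p - 1)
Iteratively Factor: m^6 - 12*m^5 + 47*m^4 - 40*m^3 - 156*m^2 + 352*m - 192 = (m - 3)*(m^5 - 9*m^4 + 20*m^3 + 20*m^2 - 96*m + 64) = (m - 3)*(m + 2)*(m^4 - 11*m^3 + 42*m^2 - 64*m + 32) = (m - 3)*(m - 1)*(m + 2)*(m^3 - 10*m^2 + 32*m - 32) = (m - 4)*(m - 3)*(m - 1)*(m + 2)*(m^2 - 6*m + 8) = (m - 4)*(m - 3)*(m - 2)*(m - 1)*(m + 2)*(m - 4)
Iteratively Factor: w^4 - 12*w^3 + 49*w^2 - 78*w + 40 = (w - 1)*(w^3 - 11*w^2 + 38*w - 40) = (w - 5)*(w - 1)*(w^2 - 6*w + 8) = (w - 5)*(w - 4)*(w - 1)*(w - 2)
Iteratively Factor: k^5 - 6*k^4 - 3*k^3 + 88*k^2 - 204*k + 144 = (k + 4)*(k^4 - 10*k^3 + 37*k^2 - 60*k + 36) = (k - 3)*(k + 4)*(k^3 - 7*k^2 + 16*k - 12) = (k - 3)^2*(k + 4)*(k^2 - 4*k + 4) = (k - 3)^2*(k - 2)*(k + 4)*(k - 2)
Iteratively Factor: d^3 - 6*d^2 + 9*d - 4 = (d - 1)*(d^2 - 5*d + 4) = (d - 4)*(d - 1)*(d - 1)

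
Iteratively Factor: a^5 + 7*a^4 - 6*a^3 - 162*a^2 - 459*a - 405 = (a - 5)*(a^4 + 12*a^3 + 54*a^2 + 108*a + 81) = (a - 5)*(a + 3)*(a^3 + 9*a^2 + 27*a + 27) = (a - 5)*(a + 3)^2*(a^2 + 6*a + 9) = (a - 5)*(a + 3)^3*(a + 3)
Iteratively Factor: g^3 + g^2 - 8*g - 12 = (g + 2)*(g^2 - g - 6) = (g - 3)*(g + 2)*(g + 2)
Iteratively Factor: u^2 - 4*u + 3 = (u - 3)*(u - 1)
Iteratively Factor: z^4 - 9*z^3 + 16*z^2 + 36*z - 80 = (z - 5)*(z^3 - 4*z^2 - 4*z + 16) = (z - 5)*(z - 4)*(z^2 - 4) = (z - 5)*(z - 4)*(z + 2)*(z - 2)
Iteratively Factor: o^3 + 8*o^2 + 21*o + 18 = (o + 3)*(o^2 + 5*o + 6) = (o + 3)^2*(o + 2)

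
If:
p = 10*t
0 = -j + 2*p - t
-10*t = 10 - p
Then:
No Solution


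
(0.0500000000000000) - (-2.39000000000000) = 2.44000000000000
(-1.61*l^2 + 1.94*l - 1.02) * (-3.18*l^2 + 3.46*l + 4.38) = 5.1198*l^4 - 11.7398*l^3 + 2.9042*l^2 + 4.968*l - 4.4676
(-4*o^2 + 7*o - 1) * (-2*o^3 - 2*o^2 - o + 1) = 8*o^5 - 6*o^4 - 8*o^3 - 9*o^2 + 8*o - 1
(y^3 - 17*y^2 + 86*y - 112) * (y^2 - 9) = y^5 - 17*y^4 + 77*y^3 + 41*y^2 - 774*y + 1008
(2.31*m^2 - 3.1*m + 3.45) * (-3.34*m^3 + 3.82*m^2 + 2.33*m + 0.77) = -7.7154*m^5 + 19.1782*m^4 - 17.9827*m^3 + 7.7347*m^2 + 5.6515*m + 2.6565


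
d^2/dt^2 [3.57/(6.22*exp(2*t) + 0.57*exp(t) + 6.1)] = (3.57*(12.44*exp(t) + 0.57)*(24.88*exp(t) + 1.14)*exp(t) - (88.8216*exp(t) + 2.0349)*(6.22*exp(2*t) + 0.57*exp(t) + 6.1))*exp(t)/(6.22*exp(2*t) + 0.57*exp(t) + 6.1)^3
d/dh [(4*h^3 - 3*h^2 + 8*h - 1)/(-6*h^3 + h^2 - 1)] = 2*(-7*h^4 + 48*h^3 - 19*h^2 + 4*h - 4)/(36*h^6 - 12*h^5 + h^4 + 12*h^3 - 2*h^2 + 1)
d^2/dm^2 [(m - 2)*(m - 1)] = 2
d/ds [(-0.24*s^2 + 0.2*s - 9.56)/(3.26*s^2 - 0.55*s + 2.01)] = (-0.52*s^2 + 61.3664*s - 4.856)/(10.6276*s^4 - 3.586*s^3 + 13.4077*s^2 - 2.211*s + 4.0401)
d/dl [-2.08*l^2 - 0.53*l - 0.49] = -4.16*l - 0.53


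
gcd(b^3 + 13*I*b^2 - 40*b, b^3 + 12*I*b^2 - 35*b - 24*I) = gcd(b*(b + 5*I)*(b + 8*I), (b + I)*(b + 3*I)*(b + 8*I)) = b + 8*I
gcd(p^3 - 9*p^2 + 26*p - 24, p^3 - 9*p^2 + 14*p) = p - 2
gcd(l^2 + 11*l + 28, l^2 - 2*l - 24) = l + 4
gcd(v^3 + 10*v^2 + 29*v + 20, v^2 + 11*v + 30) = v + 5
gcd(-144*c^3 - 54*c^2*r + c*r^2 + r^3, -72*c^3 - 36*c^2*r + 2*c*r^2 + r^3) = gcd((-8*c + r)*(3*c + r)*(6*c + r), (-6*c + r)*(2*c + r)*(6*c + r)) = 6*c + r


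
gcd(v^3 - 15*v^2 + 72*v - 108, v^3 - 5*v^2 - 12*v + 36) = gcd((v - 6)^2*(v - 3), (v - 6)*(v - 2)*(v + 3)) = v - 6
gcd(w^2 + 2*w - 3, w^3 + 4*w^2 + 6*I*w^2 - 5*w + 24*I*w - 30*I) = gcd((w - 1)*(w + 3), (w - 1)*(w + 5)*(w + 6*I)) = w - 1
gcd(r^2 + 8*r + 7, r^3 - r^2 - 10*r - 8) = r + 1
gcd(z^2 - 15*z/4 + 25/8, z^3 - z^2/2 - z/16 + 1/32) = 1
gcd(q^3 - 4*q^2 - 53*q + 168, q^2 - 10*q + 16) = q - 8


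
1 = 1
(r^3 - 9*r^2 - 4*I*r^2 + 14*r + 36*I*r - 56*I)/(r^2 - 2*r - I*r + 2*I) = (r^2 - r*(7 + 4*I) + 28*I)/(r - I)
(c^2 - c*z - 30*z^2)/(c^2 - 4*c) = (c^2 - c*z - 30*z^2)/(c*(c - 4))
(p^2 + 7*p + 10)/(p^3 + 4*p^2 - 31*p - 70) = (p + 5)/(p^2 + 2*p - 35)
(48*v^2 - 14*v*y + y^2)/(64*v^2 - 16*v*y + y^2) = (-6*v + y)/(-8*v + y)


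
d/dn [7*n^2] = 14*n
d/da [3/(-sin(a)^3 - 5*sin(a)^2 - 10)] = 3*(3*sin(a) + 10)*sin(a)*cos(a)/(sin(a)^3 + 5*sin(a)^2 + 10)^2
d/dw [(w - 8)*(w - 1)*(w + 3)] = 3*w^2 - 12*w - 19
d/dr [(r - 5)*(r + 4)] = 2*r - 1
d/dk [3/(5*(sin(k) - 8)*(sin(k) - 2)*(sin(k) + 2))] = 3*(-3*sin(k)^2 + 16*sin(k) + 4)*cos(k)/(5*(sin(k) - 8)^2*(sin(k) - 2)^2*(sin(k) + 2)^2)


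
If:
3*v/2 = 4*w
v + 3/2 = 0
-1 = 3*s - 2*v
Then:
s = -4/3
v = -3/2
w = -9/16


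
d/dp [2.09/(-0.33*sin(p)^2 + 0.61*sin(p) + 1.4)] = (1.3794*sin(p) - 1.2749)*cos(p)/(-0.33*sin(p)^2 + 0.61*sin(p) + 1.4)^2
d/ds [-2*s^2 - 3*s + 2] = -4*s - 3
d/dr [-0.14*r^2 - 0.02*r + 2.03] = -0.28*r - 0.02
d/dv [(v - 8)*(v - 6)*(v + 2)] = 3*v^2 - 24*v + 20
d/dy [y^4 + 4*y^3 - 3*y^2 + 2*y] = 4*y^3 + 12*y^2 - 6*y + 2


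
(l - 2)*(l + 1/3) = l^2 - 5*l/3 - 2/3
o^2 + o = o*(o + 1)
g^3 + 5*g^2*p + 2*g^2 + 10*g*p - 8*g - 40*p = (g - 2)*(g + 4)*(g + 5*p)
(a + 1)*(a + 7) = a^2 + 8*a + 7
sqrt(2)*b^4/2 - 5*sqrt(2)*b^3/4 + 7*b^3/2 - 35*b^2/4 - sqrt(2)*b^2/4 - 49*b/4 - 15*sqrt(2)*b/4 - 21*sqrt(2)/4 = (b - 7/2)*(b + 1)*(b + 3*sqrt(2))*(sqrt(2)*b/2 + 1/2)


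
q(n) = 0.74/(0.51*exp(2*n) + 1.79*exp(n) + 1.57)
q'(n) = 0.74*(-1.02*exp(2*n) - 1.79*exp(n))/(0.51*exp(2*n) + 1.79*exp(n) + 1.57)^2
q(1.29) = 0.05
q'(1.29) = -0.07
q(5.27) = 0.00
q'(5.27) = -0.00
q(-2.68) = 0.44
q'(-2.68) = -0.03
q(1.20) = 0.06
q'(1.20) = -0.07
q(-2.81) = 0.44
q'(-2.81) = -0.03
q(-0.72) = 0.29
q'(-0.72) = -0.13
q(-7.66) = 0.47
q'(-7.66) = -0.00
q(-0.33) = 0.24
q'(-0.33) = -0.14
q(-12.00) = 0.47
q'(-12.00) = 0.00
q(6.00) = 0.00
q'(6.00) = 0.00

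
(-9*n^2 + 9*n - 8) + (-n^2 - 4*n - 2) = -10*n^2 + 5*n - 10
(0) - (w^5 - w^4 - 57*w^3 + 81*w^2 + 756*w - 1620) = -w^5 + w^4 + 57*w^3 - 81*w^2 - 756*w + 1620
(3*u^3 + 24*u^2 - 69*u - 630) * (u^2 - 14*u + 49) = 3*u^5 - 18*u^4 - 258*u^3 + 1512*u^2 + 5439*u - 30870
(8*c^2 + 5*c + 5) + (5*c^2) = 13*c^2 + 5*c + 5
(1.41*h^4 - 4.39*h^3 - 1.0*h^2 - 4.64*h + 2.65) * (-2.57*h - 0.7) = -3.6237*h^5 + 10.2953*h^4 + 5.643*h^3 + 12.6248*h^2 - 3.5625*h - 1.855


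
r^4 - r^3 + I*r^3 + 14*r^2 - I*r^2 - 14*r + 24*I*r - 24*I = (r - 1)*(r - 4*I)*(r + 2*I)*(r + 3*I)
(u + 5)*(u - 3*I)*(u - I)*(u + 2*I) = u^4 + 5*u^3 - 2*I*u^3 + 5*u^2 - 10*I*u^2 + 25*u - 6*I*u - 30*I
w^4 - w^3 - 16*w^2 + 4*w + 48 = (w - 4)*(w - 2)*(w + 2)*(w + 3)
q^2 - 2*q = q*(q - 2)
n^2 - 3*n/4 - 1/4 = (n - 1)*(n + 1/4)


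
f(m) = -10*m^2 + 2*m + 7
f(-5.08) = -261.22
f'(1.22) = -22.40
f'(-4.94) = 100.80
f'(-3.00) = 62.00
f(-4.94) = -246.92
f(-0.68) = 1.02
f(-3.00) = -89.00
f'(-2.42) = 50.40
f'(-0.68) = 15.60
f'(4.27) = -83.40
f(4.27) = -166.79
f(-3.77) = -142.67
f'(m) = 2 - 20*m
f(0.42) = 6.08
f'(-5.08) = 103.60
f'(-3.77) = 77.40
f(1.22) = -5.44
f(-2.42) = -56.40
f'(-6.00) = 122.00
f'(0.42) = -6.40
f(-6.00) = -365.00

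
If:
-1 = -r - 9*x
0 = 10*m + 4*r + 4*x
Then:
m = 16*x/5 - 2/5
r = 1 - 9*x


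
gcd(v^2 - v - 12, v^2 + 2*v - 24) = v - 4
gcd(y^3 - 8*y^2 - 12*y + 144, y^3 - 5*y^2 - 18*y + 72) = y^2 - 2*y - 24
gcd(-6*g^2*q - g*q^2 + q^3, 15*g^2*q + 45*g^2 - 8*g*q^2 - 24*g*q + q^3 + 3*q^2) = -3*g + q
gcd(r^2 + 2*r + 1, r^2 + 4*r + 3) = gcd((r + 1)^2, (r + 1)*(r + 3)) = r + 1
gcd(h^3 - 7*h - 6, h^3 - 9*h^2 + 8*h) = 1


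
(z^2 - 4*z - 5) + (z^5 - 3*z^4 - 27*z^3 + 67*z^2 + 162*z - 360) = z^5 - 3*z^4 - 27*z^3 + 68*z^2 + 158*z - 365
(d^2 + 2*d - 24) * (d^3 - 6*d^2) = d^5 - 4*d^4 - 36*d^3 + 144*d^2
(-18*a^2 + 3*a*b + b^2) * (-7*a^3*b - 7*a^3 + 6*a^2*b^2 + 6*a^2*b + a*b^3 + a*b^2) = 126*a^5*b + 126*a^5 - 129*a^4*b^2 - 129*a^4*b - 7*a^3*b^3 - 7*a^3*b^2 + 9*a^2*b^4 + 9*a^2*b^3 + a*b^5 + a*b^4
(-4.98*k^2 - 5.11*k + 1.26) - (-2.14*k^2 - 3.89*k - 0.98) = -2.84*k^2 - 1.22*k + 2.24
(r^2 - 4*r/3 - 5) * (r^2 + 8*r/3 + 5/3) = r^4 + 4*r^3/3 - 62*r^2/9 - 140*r/9 - 25/3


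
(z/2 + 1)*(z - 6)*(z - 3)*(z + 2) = z^4/2 - 5*z^3/2 - 7*z^2 + 18*z + 36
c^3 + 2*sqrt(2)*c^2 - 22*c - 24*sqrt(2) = (c - 3*sqrt(2))*(c + sqrt(2))*(c + 4*sqrt(2))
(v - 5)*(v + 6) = v^2 + v - 30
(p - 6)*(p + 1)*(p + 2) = p^3 - 3*p^2 - 16*p - 12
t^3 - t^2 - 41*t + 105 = (t - 5)*(t - 3)*(t + 7)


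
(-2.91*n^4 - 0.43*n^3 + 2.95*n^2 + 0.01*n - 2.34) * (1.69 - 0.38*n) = 1.1058*n^5 - 4.7545*n^4 - 1.8477*n^3 + 4.9817*n^2 + 0.9061*n - 3.9546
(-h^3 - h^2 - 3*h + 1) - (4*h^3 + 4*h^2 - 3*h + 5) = -5*h^3 - 5*h^2 - 4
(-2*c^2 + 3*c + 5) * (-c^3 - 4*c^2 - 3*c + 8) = 2*c^5 + 5*c^4 - 11*c^3 - 45*c^2 + 9*c + 40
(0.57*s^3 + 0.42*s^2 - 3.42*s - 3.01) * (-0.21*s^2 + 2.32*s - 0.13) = -0.1197*s^5 + 1.2342*s^4 + 1.6185*s^3 - 7.3569*s^2 - 6.5386*s + 0.3913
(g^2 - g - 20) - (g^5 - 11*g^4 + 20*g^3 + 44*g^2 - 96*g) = -g^5 + 11*g^4 - 20*g^3 - 43*g^2 + 95*g - 20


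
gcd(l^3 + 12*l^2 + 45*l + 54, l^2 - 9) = l + 3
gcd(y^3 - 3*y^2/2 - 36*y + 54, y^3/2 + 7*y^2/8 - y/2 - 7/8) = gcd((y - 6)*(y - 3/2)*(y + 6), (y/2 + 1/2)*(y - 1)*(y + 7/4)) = 1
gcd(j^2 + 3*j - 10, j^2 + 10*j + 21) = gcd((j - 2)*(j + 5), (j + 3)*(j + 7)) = 1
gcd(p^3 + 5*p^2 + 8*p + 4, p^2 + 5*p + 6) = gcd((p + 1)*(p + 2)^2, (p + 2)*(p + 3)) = p + 2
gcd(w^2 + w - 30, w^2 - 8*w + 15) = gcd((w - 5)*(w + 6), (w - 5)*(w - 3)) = w - 5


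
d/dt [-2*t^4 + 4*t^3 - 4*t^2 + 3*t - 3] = -8*t^3 + 12*t^2 - 8*t + 3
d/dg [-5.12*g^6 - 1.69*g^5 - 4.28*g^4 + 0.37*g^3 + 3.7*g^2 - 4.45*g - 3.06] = -30.72*g^5 - 8.45*g^4 - 17.12*g^3 + 1.11*g^2 + 7.4*g - 4.45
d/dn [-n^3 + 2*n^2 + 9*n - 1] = -3*n^2 + 4*n + 9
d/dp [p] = 1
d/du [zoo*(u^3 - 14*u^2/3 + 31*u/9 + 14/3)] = zoo*(u^2 + u + 1)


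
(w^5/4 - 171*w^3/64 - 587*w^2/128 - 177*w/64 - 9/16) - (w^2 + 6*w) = w^5/4 - 171*w^3/64 - 715*w^2/128 - 561*w/64 - 9/16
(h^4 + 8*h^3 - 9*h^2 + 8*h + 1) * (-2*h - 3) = -2*h^5 - 19*h^4 - 6*h^3 + 11*h^2 - 26*h - 3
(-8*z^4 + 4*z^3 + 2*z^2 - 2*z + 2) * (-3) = 24*z^4 - 12*z^3 - 6*z^2 + 6*z - 6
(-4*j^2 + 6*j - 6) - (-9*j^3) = 9*j^3 - 4*j^2 + 6*j - 6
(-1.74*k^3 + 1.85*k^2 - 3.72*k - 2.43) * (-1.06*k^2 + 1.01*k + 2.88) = 1.8444*k^5 - 3.7184*k^4 + 0.800500000000001*k^3 + 4.1466*k^2 - 13.1679*k - 6.9984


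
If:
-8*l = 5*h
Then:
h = -8*l/5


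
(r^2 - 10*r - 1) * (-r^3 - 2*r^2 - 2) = -r^5 + 8*r^4 + 21*r^3 + 20*r + 2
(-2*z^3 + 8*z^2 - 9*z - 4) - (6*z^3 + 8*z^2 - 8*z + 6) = -8*z^3 - z - 10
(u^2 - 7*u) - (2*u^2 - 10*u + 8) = -u^2 + 3*u - 8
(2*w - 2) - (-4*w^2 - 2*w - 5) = 4*w^2 + 4*w + 3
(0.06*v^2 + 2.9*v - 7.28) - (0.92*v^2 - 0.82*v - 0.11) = -0.86*v^2 + 3.72*v - 7.17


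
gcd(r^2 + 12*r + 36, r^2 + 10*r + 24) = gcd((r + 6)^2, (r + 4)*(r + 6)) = r + 6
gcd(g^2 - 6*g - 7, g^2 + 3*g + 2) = g + 1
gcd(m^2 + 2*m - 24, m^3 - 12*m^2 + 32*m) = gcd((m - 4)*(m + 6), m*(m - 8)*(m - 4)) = m - 4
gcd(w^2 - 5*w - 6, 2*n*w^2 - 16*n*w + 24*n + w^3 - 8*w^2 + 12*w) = w - 6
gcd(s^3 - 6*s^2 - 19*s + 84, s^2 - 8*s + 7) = s - 7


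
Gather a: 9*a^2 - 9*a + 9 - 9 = 9*a^2 - 9*a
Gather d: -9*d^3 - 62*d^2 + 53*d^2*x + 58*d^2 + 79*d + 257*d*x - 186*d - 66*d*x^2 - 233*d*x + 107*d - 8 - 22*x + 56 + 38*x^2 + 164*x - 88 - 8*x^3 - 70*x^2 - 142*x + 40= -9*d^3 + d^2*(53*x - 4) + d*(-66*x^2 + 24*x) - 8*x^3 - 32*x^2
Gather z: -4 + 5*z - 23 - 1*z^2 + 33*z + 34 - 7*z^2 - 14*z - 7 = -8*z^2 + 24*z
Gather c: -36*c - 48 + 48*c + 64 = 12*c + 16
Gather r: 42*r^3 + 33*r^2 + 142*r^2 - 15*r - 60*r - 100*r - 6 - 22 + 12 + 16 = 42*r^3 + 175*r^2 - 175*r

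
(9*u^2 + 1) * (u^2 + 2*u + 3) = 9*u^4 + 18*u^3 + 28*u^2 + 2*u + 3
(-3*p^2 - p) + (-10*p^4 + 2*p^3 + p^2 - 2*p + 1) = -10*p^4 + 2*p^3 - 2*p^2 - 3*p + 1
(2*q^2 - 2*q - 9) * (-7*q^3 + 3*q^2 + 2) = -14*q^5 + 20*q^4 + 57*q^3 - 23*q^2 - 4*q - 18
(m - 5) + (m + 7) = 2*m + 2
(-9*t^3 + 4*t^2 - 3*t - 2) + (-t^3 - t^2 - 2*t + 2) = -10*t^3 + 3*t^2 - 5*t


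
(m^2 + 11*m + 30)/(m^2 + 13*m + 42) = (m + 5)/(m + 7)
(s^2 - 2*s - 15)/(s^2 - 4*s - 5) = (s + 3)/(s + 1)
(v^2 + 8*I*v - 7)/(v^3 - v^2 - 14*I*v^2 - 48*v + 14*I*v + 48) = (v^2 + 8*I*v - 7)/(v^3 + v^2*(-1 - 14*I) + v*(-48 + 14*I) + 48)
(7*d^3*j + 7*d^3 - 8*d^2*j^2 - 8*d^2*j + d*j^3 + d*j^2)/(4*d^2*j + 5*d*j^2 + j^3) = d*(7*d^2*j + 7*d^2 - 8*d*j^2 - 8*d*j + j^3 + j^2)/(j*(4*d^2 + 5*d*j + j^2))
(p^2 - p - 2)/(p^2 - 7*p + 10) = (p + 1)/(p - 5)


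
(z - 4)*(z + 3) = z^2 - z - 12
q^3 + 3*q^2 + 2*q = q*(q + 1)*(q + 2)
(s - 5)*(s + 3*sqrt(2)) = s^2 - 5*s + 3*sqrt(2)*s - 15*sqrt(2)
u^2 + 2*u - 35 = (u - 5)*(u + 7)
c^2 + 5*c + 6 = (c + 2)*(c + 3)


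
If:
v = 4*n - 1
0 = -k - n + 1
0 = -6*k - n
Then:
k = -1/5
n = 6/5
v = 19/5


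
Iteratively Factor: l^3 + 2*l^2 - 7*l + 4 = (l + 4)*(l^2 - 2*l + 1) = (l - 1)*(l + 4)*(l - 1)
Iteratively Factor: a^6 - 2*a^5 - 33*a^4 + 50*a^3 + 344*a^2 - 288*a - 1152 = (a - 3)*(a^5 + a^4 - 30*a^3 - 40*a^2 + 224*a + 384) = (a - 3)*(a + 2)*(a^4 - a^3 - 28*a^2 + 16*a + 192) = (a - 4)*(a - 3)*(a + 2)*(a^3 + 3*a^2 - 16*a - 48) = (a - 4)*(a - 3)*(a + 2)*(a + 3)*(a^2 - 16) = (a - 4)^2*(a - 3)*(a + 2)*(a + 3)*(a + 4)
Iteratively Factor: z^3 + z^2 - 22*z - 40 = (z - 5)*(z^2 + 6*z + 8) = (z - 5)*(z + 4)*(z + 2)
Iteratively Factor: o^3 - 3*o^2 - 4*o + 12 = (o + 2)*(o^2 - 5*o + 6) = (o - 2)*(o + 2)*(o - 3)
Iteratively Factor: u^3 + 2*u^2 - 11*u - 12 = (u + 1)*(u^2 + u - 12) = (u + 1)*(u + 4)*(u - 3)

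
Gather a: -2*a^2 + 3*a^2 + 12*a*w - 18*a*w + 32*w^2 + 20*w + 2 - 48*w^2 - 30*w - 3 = a^2 - 6*a*w - 16*w^2 - 10*w - 1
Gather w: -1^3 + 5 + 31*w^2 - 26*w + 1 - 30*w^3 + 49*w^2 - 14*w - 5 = -30*w^3 + 80*w^2 - 40*w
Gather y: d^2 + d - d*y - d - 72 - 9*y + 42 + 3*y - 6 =d^2 + y*(-d - 6) - 36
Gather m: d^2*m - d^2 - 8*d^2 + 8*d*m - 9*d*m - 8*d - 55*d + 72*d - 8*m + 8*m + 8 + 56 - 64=-9*d^2 + 9*d + m*(d^2 - d)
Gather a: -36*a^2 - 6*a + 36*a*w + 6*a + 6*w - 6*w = -36*a^2 + 36*a*w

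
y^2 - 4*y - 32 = (y - 8)*(y + 4)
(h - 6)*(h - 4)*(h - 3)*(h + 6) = h^4 - 7*h^3 - 24*h^2 + 252*h - 432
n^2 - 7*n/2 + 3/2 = (n - 3)*(n - 1/2)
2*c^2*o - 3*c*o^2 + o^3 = o*(-2*c + o)*(-c + o)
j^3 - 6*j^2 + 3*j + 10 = (j - 5)*(j - 2)*(j + 1)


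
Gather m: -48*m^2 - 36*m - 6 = -48*m^2 - 36*m - 6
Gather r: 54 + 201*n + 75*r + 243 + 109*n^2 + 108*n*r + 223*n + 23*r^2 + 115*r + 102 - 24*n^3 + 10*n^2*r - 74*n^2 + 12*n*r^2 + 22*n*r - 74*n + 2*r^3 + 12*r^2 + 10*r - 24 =-24*n^3 + 35*n^2 + 350*n + 2*r^3 + r^2*(12*n + 35) + r*(10*n^2 + 130*n + 200) + 375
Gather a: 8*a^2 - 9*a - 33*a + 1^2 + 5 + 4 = 8*a^2 - 42*a + 10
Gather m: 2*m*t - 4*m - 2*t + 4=m*(2*t - 4) - 2*t + 4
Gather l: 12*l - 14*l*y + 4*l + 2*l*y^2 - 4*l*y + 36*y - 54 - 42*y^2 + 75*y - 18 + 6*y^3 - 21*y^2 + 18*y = l*(2*y^2 - 18*y + 16) + 6*y^3 - 63*y^2 + 129*y - 72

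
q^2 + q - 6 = (q - 2)*(q + 3)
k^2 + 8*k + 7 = (k + 1)*(k + 7)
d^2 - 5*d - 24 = (d - 8)*(d + 3)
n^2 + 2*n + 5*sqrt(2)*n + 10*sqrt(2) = (n + 2)*(n + 5*sqrt(2))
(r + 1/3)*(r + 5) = r^2 + 16*r/3 + 5/3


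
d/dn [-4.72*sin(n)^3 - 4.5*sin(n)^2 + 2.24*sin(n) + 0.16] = (-14.16*sin(n)^2 - 9.0*sin(n) + 2.24)*cos(n)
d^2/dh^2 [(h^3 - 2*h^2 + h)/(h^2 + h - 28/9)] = 72*(144*h^3 - 567*h^2 + 777*h - 329)/(729*h^6 + 2187*h^5 - 4617*h^4 - 12879*h^3 + 14364*h^2 + 21168*h - 21952)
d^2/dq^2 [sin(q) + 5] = -sin(q)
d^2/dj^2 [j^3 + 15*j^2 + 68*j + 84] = 6*j + 30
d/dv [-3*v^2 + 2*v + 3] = 2 - 6*v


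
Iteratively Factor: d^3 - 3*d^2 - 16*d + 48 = (d - 4)*(d^2 + d - 12) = (d - 4)*(d - 3)*(d + 4)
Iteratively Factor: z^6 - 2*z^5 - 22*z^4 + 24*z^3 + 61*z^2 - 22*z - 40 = (z + 1)*(z^5 - 3*z^4 - 19*z^3 + 43*z^2 + 18*z - 40) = (z + 1)^2*(z^4 - 4*z^3 - 15*z^2 + 58*z - 40) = (z - 5)*(z + 1)^2*(z^3 + z^2 - 10*z + 8) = (z - 5)*(z + 1)^2*(z + 4)*(z^2 - 3*z + 2) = (z - 5)*(z - 2)*(z + 1)^2*(z + 4)*(z - 1)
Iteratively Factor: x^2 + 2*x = (x + 2)*(x)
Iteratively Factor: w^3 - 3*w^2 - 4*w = (w)*(w^2 - 3*w - 4) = w*(w - 4)*(w + 1)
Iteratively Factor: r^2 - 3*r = (r)*(r - 3)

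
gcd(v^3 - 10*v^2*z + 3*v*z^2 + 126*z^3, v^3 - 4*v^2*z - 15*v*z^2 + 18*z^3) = -v^2 + 3*v*z + 18*z^2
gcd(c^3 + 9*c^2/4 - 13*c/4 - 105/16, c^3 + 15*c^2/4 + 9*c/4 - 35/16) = c + 5/2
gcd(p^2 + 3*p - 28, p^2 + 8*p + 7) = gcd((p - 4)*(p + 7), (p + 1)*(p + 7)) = p + 7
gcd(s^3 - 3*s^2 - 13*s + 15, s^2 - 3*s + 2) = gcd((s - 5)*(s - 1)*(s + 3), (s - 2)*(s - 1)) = s - 1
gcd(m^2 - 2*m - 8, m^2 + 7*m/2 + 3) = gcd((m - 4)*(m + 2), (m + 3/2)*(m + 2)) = m + 2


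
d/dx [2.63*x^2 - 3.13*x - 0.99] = 5.26*x - 3.13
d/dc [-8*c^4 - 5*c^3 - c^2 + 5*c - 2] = -32*c^3 - 15*c^2 - 2*c + 5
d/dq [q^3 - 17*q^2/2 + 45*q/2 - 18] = 3*q^2 - 17*q + 45/2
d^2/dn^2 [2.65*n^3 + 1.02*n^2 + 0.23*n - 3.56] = 15.9*n + 2.04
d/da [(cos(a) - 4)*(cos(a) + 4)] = -sin(2*a)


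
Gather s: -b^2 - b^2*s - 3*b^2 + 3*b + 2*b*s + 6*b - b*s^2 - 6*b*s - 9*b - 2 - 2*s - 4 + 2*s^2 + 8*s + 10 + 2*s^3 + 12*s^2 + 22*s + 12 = -4*b^2 + 2*s^3 + s^2*(14 - b) + s*(-b^2 - 4*b + 28) + 16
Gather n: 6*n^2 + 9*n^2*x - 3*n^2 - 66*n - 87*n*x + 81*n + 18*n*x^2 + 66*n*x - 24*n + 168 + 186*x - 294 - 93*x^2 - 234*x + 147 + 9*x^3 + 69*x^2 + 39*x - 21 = n^2*(9*x + 3) + n*(18*x^2 - 21*x - 9) + 9*x^3 - 24*x^2 - 9*x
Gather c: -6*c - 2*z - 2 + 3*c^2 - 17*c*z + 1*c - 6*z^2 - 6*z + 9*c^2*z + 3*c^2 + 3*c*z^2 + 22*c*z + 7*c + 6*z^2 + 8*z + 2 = c^2*(9*z + 6) + c*(3*z^2 + 5*z + 2)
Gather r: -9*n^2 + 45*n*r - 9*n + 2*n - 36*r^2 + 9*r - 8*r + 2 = -9*n^2 - 7*n - 36*r^2 + r*(45*n + 1) + 2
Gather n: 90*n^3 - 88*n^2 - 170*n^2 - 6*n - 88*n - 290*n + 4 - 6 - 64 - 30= 90*n^3 - 258*n^2 - 384*n - 96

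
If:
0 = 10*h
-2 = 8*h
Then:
No Solution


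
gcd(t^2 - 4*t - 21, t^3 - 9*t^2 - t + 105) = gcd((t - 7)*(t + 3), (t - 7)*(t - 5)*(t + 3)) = t^2 - 4*t - 21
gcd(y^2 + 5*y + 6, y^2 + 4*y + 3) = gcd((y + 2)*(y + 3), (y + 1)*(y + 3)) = y + 3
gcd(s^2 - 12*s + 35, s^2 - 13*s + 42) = s - 7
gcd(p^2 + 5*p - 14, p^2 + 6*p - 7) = p + 7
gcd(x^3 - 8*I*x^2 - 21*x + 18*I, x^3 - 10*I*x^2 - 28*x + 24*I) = x - 2*I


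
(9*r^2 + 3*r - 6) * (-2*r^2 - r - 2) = -18*r^4 - 15*r^3 - 9*r^2 + 12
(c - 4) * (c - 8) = c^2 - 12*c + 32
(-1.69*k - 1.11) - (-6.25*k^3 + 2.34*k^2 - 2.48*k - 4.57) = 6.25*k^3 - 2.34*k^2 + 0.79*k + 3.46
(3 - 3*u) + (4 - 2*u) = 7 - 5*u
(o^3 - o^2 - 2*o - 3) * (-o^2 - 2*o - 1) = -o^5 - o^4 + 3*o^3 + 8*o^2 + 8*o + 3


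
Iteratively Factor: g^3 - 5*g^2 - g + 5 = (g - 5)*(g^2 - 1) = (g - 5)*(g + 1)*(g - 1)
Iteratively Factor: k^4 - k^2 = (k + 1)*(k^3 - k^2) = k*(k + 1)*(k^2 - k) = k^2*(k + 1)*(k - 1)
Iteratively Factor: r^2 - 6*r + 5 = (r - 5)*(r - 1)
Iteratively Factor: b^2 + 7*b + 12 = (b + 3)*(b + 4)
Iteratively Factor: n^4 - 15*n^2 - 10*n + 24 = (n + 3)*(n^3 - 3*n^2 - 6*n + 8) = (n - 4)*(n + 3)*(n^2 + n - 2) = (n - 4)*(n - 1)*(n + 3)*(n + 2)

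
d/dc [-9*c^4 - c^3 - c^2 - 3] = c*(-36*c^2 - 3*c - 2)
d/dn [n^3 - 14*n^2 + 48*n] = 3*n^2 - 28*n + 48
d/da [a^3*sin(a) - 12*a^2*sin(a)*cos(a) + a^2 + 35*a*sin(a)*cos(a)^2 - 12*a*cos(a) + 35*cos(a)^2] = a^3*cos(a) + 3*a^2*sin(a) - 12*a^2*cos(2*a) + 12*a*sin(a) - 12*a*sin(2*a) + 35*a*cos(a)/4 + 105*a*cos(3*a)/4 + 2*a + 35*sin(a)/4 - 35*sin(2*a) + 35*sin(3*a)/4 - 12*cos(a)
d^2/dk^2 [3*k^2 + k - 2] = 6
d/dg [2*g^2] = 4*g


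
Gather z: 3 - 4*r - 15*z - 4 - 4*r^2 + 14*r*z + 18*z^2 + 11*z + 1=-4*r^2 - 4*r + 18*z^2 + z*(14*r - 4)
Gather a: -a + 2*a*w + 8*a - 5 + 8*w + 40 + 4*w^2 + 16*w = a*(2*w + 7) + 4*w^2 + 24*w + 35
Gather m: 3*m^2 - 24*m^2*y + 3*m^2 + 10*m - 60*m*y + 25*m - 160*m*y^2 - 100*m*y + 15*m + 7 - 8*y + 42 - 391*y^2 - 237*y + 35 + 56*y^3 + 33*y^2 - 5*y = m^2*(6 - 24*y) + m*(-160*y^2 - 160*y + 50) + 56*y^3 - 358*y^2 - 250*y + 84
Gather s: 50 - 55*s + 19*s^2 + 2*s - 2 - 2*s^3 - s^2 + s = -2*s^3 + 18*s^2 - 52*s + 48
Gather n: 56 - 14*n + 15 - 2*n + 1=72 - 16*n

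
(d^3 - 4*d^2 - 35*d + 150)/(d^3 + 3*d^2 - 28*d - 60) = (d - 5)/(d + 2)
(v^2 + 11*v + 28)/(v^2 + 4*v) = (v + 7)/v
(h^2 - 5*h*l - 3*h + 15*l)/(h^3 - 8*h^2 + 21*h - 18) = (h - 5*l)/(h^2 - 5*h + 6)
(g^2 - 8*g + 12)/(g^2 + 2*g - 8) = (g - 6)/(g + 4)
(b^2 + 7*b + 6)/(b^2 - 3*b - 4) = (b + 6)/(b - 4)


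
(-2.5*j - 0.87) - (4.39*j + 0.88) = -6.89*j - 1.75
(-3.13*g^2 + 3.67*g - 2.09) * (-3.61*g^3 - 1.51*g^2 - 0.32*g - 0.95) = 11.2993*g^5 - 8.5224*g^4 + 3.0048*g^3 + 4.955*g^2 - 2.8177*g + 1.9855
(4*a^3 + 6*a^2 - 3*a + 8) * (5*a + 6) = 20*a^4 + 54*a^3 + 21*a^2 + 22*a + 48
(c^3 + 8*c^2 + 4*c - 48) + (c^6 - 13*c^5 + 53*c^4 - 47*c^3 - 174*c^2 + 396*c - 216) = c^6 - 13*c^5 + 53*c^4 - 46*c^3 - 166*c^2 + 400*c - 264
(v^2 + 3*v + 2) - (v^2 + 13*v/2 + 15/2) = -7*v/2 - 11/2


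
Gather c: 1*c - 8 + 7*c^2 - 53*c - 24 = 7*c^2 - 52*c - 32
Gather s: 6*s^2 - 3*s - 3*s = 6*s^2 - 6*s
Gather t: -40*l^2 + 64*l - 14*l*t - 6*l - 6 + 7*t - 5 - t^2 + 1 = -40*l^2 + 58*l - t^2 + t*(7 - 14*l) - 10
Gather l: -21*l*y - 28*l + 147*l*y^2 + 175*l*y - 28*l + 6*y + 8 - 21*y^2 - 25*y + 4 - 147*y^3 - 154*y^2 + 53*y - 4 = l*(147*y^2 + 154*y - 56) - 147*y^3 - 175*y^2 + 34*y + 8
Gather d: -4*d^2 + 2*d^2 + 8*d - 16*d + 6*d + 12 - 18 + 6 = -2*d^2 - 2*d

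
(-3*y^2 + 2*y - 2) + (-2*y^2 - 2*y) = -5*y^2 - 2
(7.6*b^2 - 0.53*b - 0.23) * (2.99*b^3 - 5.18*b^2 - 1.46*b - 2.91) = 22.724*b^5 - 40.9527*b^4 - 9.0383*b^3 - 20.1508*b^2 + 1.8781*b + 0.6693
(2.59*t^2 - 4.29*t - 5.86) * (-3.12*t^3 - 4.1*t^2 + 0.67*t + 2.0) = -8.0808*t^5 + 2.7658*t^4 + 37.6075*t^3 + 26.3317*t^2 - 12.5062*t - 11.72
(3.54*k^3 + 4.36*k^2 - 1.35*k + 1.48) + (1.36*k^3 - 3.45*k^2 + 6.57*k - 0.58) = 4.9*k^3 + 0.91*k^2 + 5.22*k + 0.9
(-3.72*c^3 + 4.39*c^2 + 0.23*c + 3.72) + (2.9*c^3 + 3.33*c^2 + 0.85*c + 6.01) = -0.82*c^3 + 7.72*c^2 + 1.08*c + 9.73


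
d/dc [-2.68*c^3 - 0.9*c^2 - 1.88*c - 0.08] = -8.04*c^2 - 1.8*c - 1.88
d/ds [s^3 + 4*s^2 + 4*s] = 3*s^2 + 8*s + 4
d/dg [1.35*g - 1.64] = 1.35000000000000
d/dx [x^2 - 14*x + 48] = 2*x - 14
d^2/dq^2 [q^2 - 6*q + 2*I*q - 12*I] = 2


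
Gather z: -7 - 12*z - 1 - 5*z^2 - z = -5*z^2 - 13*z - 8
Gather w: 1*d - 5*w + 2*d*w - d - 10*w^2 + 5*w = 2*d*w - 10*w^2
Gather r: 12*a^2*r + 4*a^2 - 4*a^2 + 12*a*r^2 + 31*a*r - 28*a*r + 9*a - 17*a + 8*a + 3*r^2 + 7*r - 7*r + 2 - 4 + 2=r^2*(12*a + 3) + r*(12*a^2 + 3*a)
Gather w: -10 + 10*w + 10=10*w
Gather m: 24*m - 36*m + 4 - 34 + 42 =12 - 12*m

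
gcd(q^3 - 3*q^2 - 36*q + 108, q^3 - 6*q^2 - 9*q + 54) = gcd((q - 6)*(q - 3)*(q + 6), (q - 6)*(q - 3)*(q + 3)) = q^2 - 9*q + 18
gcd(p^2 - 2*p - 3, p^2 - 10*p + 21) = p - 3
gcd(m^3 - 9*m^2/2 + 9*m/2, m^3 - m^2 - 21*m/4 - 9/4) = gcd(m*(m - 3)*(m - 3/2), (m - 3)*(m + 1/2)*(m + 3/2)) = m - 3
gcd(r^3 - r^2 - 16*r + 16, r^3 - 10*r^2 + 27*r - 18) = r - 1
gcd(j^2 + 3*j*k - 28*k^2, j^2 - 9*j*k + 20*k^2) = j - 4*k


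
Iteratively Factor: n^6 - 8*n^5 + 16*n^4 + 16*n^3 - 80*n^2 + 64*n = (n)*(n^5 - 8*n^4 + 16*n^3 + 16*n^2 - 80*n + 64) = n*(n - 2)*(n^4 - 6*n^3 + 4*n^2 + 24*n - 32) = n*(n - 2)^2*(n^3 - 4*n^2 - 4*n + 16) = n*(n - 2)^3*(n^2 - 2*n - 8) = n*(n - 4)*(n - 2)^3*(n + 2)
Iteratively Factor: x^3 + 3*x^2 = (x)*(x^2 + 3*x) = x^2*(x + 3)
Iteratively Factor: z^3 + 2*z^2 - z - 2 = (z + 2)*(z^2 - 1) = (z + 1)*(z + 2)*(z - 1)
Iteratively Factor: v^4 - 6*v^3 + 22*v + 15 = (v - 3)*(v^3 - 3*v^2 - 9*v - 5) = (v - 5)*(v - 3)*(v^2 + 2*v + 1) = (v - 5)*(v - 3)*(v + 1)*(v + 1)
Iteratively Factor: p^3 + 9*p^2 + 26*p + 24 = (p + 4)*(p^2 + 5*p + 6) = (p + 2)*(p + 4)*(p + 3)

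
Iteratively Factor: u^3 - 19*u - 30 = (u - 5)*(u^2 + 5*u + 6) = (u - 5)*(u + 2)*(u + 3)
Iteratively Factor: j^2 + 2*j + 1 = (j + 1)*(j + 1)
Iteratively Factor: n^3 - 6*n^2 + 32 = (n - 4)*(n^2 - 2*n - 8) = (n - 4)^2*(n + 2)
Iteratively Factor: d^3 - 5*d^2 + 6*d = (d)*(d^2 - 5*d + 6) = d*(d - 3)*(d - 2)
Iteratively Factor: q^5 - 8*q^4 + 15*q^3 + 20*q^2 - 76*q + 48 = (q - 3)*(q^4 - 5*q^3 + 20*q - 16) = (q - 3)*(q - 2)*(q^3 - 3*q^2 - 6*q + 8) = (q - 4)*(q - 3)*(q - 2)*(q^2 + q - 2) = (q - 4)*(q - 3)*(q - 2)*(q - 1)*(q + 2)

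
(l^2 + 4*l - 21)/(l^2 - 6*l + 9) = (l + 7)/(l - 3)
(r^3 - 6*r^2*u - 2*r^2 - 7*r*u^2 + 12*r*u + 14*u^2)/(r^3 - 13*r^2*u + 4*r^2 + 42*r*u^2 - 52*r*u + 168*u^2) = (r^2 + r*u - 2*r - 2*u)/(r^2 - 6*r*u + 4*r - 24*u)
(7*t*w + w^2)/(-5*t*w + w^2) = (-7*t - w)/(5*t - w)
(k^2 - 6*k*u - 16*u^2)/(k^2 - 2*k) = (k^2 - 6*k*u - 16*u^2)/(k*(k - 2))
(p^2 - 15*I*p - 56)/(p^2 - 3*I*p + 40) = (p - 7*I)/(p + 5*I)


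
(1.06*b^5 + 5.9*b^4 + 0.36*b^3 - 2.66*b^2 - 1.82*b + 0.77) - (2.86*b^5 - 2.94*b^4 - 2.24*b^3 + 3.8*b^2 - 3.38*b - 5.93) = -1.8*b^5 + 8.84*b^4 + 2.6*b^3 - 6.46*b^2 + 1.56*b + 6.7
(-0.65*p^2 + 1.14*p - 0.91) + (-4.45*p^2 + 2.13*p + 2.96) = -5.1*p^2 + 3.27*p + 2.05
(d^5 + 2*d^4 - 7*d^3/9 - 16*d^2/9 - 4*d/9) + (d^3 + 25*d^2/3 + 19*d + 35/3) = d^5 + 2*d^4 + 2*d^3/9 + 59*d^2/9 + 167*d/9 + 35/3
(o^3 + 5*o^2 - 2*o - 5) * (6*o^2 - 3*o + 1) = 6*o^5 + 27*o^4 - 26*o^3 - 19*o^2 + 13*o - 5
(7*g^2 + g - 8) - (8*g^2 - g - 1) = -g^2 + 2*g - 7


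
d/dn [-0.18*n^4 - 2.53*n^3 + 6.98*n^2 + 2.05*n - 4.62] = -0.72*n^3 - 7.59*n^2 + 13.96*n + 2.05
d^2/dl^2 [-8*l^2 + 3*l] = -16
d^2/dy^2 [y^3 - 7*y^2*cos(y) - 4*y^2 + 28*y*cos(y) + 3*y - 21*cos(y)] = 7*y^2*cos(y) - 28*sqrt(2)*y*cos(y + pi/4) + 6*y - 56*sin(y) + 7*cos(y) - 8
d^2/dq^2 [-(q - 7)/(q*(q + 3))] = 2*(-q^3 + 21*q^2 + 63*q + 63)/(q^3*(q^3 + 9*q^2 + 27*q + 27))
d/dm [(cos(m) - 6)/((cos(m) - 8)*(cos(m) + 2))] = (cos(m)^2 - 12*cos(m) + 52)*sin(m)/((cos(m) - 8)^2*(cos(m) + 2)^2)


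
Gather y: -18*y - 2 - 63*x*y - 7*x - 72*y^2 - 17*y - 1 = -7*x - 72*y^2 + y*(-63*x - 35) - 3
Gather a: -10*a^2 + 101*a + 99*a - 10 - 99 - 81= -10*a^2 + 200*a - 190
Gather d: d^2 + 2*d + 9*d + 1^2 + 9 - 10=d^2 + 11*d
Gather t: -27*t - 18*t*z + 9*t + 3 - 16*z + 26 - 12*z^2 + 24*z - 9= t*(-18*z - 18) - 12*z^2 + 8*z + 20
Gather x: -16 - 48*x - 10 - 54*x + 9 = -102*x - 17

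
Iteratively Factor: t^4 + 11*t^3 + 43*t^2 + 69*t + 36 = (t + 1)*(t^3 + 10*t^2 + 33*t + 36) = (t + 1)*(t + 3)*(t^2 + 7*t + 12) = (t + 1)*(t + 3)*(t + 4)*(t + 3)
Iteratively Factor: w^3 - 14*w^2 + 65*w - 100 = (w - 4)*(w^2 - 10*w + 25) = (w - 5)*(w - 4)*(w - 5)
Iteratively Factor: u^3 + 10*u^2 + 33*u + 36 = (u + 4)*(u^2 + 6*u + 9) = (u + 3)*(u + 4)*(u + 3)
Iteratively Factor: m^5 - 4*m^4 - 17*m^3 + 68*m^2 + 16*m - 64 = (m - 4)*(m^4 - 17*m^2 + 16) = (m - 4)^2*(m^3 + 4*m^2 - m - 4) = (m - 4)^2*(m - 1)*(m^2 + 5*m + 4) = (m - 4)^2*(m - 1)*(m + 4)*(m + 1)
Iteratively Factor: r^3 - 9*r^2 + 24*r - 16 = (r - 1)*(r^2 - 8*r + 16) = (r - 4)*(r - 1)*(r - 4)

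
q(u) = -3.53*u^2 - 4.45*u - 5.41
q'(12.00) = -89.17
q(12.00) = -567.13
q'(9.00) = -67.99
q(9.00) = -331.39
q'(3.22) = -27.18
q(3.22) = -56.34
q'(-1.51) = 6.21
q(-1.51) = -6.74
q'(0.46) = -7.70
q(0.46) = -8.20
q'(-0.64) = 0.07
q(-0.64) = -4.01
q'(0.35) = -6.92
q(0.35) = -7.40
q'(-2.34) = 12.07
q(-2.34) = -14.33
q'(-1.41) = 5.50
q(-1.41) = -6.15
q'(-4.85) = 29.79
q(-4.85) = -66.86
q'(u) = -7.06*u - 4.45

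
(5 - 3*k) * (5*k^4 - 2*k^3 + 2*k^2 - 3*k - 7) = -15*k^5 + 31*k^4 - 16*k^3 + 19*k^2 + 6*k - 35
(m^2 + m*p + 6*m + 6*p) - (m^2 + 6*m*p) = -5*m*p + 6*m + 6*p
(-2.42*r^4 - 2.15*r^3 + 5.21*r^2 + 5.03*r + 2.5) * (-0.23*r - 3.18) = 0.5566*r^5 + 8.1901*r^4 + 5.6387*r^3 - 17.7247*r^2 - 16.5704*r - 7.95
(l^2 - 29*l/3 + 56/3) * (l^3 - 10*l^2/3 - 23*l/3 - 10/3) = l^5 - 13*l^4 + 389*l^3/9 + 77*l^2/9 - 998*l/9 - 560/9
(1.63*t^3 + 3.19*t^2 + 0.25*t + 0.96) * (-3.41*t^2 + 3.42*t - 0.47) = -5.5583*t^5 - 5.3033*t^4 + 9.2912*t^3 - 3.9179*t^2 + 3.1657*t - 0.4512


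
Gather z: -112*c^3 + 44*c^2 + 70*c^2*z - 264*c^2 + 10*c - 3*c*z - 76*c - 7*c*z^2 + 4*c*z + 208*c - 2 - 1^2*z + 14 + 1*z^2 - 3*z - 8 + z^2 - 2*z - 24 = -112*c^3 - 220*c^2 + 142*c + z^2*(2 - 7*c) + z*(70*c^2 + c - 6) - 20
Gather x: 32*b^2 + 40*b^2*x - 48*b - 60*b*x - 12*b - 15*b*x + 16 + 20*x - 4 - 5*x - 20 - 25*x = 32*b^2 - 60*b + x*(40*b^2 - 75*b - 10) - 8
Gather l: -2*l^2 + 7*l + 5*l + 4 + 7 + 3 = -2*l^2 + 12*l + 14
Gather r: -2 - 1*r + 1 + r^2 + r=r^2 - 1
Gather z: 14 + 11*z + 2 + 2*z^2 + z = 2*z^2 + 12*z + 16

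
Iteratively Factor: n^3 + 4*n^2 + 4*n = (n)*(n^2 + 4*n + 4) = n*(n + 2)*(n + 2)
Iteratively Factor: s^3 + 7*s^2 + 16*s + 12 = (s + 3)*(s^2 + 4*s + 4) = (s + 2)*(s + 3)*(s + 2)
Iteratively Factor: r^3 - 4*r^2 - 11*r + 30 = (r - 5)*(r^2 + r - 6) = (r - 5)*(r - 2)*(r + 3)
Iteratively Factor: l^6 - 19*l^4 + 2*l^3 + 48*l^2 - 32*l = (l - 4)*(l^5 + 4*l^4 - 3*l^3 - 10*l^2 + 8*l) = (l - 4)*(l - 1)*(l^4 + 5*l^3 + 2*l^2 - 8*l) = (l - 4)*(l - 1)*(l + 4)*(l^3 + l^2 - 2*l) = l*(l - 4)*(l - 1)*(l + 4)*(l^2 + l - 2) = l*(l - 4)*(l - 1)^2*(l + 4)*(l + 2)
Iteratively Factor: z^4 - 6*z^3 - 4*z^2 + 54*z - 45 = (z - 1)*(z^3 - 5*z^2 - 9*z + 45) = (z - 3)*(z - 1)*(z^2 - 2*z - 15) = (z - 5)*(z - 3)*(z - 1)*(z + 3)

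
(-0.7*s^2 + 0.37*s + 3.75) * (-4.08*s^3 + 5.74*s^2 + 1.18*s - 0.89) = 2.856*s^5 - 5.5276*s^4 - 14.0022*s^3 + 22.5846*s^2 + 4.0957*s - 3.3375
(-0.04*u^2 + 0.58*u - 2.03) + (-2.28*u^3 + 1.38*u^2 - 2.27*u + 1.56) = -2.28*u^3 + 1.34*u^2 - 1.69*u - 0.47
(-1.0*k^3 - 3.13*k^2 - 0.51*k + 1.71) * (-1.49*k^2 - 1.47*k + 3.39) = 1.49*k^5 + 6.1337*k^4 + 1.971*k^3 - 12.4089*k^2 - 4.2426*k + 5.7969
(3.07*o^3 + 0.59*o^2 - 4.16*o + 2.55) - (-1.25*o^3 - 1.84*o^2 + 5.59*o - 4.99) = 4.32*o^3 + 2.43*o^2 - 9.75*o + 7.54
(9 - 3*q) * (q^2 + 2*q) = -3*q^3 + 3*q^2 + 18*q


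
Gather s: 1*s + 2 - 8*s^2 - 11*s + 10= -8*s^2 - 10*s + 12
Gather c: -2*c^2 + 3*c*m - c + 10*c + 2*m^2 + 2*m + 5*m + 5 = -2*c^2 + c*(3*m + 9) + 2*m^2 + 7*m + 5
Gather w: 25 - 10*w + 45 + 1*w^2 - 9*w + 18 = w^2 - 19*w + 88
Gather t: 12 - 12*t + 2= 14 - 12*t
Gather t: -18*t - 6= -18*t - 6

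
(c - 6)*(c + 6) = c^2 - 36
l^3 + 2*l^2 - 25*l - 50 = (l - 5)*(l + 2)*(l + 5)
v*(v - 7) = v^2 - 7*v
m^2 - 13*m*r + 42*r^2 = (m - 7*r)*(m - 6*r)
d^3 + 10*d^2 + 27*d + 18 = (d + 1)*(d + 3)*(d + 6)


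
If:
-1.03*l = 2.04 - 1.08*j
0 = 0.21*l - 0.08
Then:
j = 2.25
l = 0.38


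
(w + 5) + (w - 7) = 2*w - 2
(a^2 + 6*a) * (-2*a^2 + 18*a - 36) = -2*a^4 + 6*a^3 + 72*a^2 - 216*a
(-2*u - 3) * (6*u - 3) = -12*u^2 - 12*u + 9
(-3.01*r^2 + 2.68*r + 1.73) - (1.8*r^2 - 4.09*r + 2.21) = -4.81*r^2 + 6.77*r - 0.48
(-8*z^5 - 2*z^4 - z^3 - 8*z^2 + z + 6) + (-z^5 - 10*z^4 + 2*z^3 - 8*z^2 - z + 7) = -9*z^5 - 12*z^4 + z^3 - 16*z^2 + 13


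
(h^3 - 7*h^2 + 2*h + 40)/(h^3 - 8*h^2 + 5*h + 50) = (h - 4)/(h - 5)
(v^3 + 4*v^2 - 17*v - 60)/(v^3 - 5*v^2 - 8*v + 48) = (v + 5)/(v - 4)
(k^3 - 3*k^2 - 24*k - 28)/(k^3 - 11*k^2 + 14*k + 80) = (k^2 - 5*k - 14)/(k^2 - 13*k + 40)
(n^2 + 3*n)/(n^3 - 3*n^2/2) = 2*(n + 3)/(n*(2*n - 3))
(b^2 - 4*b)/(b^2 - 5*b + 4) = b/(b - 1)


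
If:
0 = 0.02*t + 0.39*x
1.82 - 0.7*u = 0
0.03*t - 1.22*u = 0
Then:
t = 105.73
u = 2.60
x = -5.42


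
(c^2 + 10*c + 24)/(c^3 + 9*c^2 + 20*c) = (c + 6)/(c*(c + 5))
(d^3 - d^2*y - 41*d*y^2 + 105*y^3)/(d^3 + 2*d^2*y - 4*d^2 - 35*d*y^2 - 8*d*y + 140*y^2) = (d - 3*y)/(d - 4)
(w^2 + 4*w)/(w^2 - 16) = w/(w - 4)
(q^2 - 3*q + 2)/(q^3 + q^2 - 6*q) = (q - 1)/(q*(q + 3))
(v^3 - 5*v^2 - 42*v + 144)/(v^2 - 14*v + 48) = (v^2 + 3*v - 18)/(v - 6)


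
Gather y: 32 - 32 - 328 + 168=-160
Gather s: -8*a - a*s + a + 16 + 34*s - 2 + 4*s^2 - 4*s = -7*a + 4*s^2 + s*(30 - a) + 14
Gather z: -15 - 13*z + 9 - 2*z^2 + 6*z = -2*z^2 - 7*z - 6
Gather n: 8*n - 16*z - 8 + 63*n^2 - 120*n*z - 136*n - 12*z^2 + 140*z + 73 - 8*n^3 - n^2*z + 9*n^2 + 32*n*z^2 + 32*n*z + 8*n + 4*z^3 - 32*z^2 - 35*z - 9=-8*n^3 + n^2*(72 - z) + n*(32*z^2 - 88*z - 120) + 4*z^3 - 44*z^2 + 89*z + 56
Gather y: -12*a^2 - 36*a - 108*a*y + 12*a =-12*a^2 - 108*a*y - 24*a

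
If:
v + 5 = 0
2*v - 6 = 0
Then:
No Solution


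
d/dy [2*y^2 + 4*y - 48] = 4*y + 4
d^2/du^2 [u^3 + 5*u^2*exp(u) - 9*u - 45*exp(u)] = 5*u^2*exp(u) + 20*u*exp(u) + 6*u - 35*exp(u)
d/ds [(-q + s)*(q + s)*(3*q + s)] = -q^2 + 6*q*s + 3*s^2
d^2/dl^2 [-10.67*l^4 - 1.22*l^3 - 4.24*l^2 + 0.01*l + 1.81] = -128.04*l^2 - 7.32*l - 8.48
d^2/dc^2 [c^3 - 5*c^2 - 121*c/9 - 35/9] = 6*c - 10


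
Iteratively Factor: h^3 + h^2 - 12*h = (h - 3)*(h^2 + 4*h) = (h - 3)*(h + 4)*(h)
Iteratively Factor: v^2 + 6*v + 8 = (v + 2)*(v + 4)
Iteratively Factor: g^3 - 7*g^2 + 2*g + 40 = (g - 4)*(g^2 - 3*g - 10) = (g - 5)*(g - 4)*(g + 2)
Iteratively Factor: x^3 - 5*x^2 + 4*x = (x - 1)*(x^2 - 4*x) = (x - 4)*(x - 1)*(x)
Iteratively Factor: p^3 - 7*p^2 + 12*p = (p)*(p^2 - 7*p + 12) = p*(p - 3)*(p - 4)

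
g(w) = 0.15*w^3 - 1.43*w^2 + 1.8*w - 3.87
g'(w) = 0.45*w^2 - 2.86*w + 1.8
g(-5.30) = -75.91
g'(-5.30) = 29.60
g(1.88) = -4.54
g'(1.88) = -1.99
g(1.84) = -4.46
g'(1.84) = -1.94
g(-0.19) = -4.26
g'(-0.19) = 2.36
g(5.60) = -12.29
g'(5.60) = -0.10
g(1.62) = -4.07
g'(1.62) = -1.65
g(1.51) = -3.90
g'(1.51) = -1.49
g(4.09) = -10.17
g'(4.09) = -2.37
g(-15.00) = -858.87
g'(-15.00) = 145.95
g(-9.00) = -245.25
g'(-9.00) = 63.99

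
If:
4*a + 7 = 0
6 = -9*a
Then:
No Solution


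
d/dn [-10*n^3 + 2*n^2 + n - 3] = -30*n^2 + 4*n + 1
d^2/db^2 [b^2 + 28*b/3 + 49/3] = 2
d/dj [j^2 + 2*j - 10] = 2*j + 2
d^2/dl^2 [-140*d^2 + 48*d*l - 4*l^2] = -8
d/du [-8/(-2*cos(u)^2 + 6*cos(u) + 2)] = 4*(2*cos(u) - 3)*sin(u)/(sin(u)^2 + 3*cos(u))^2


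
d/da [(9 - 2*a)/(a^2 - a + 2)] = (-2*a^2 + 2*a + (2*a - 9)*(2*a - 1) - 4)/(a^2 - a + 2)^2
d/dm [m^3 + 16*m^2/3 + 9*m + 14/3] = 3*m^2 + 32*m/3 + 9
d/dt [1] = 0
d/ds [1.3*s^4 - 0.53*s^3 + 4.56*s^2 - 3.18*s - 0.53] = 5.2*s^3 - 1.59*s^2 + 9.12*s - 3.18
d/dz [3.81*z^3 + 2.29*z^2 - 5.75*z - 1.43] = 11.43*z^2 + 4.58*z - 5.75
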